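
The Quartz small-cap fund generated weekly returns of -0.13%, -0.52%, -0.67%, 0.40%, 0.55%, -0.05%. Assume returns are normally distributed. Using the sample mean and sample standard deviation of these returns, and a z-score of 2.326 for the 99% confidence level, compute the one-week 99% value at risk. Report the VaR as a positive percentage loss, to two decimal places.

1.20

r̄ = (-0.13 − 0.52 − 0.67 + 0.4 + 0.55 − 0.05) / 6 = -0.420 / 6 = -0.0700%
Σ(r − r̄)² = (-0.13 − (-0.0700))² + (-0.52 − (-0.0700))² + … = 1.1718
σ = √[1.1718 / 5] = 0.4841%
VaR = −(r̄ − z·σ) = −(-0.0700 − 2.326 × 0.4841) = −(-1.1960) = 1.1960%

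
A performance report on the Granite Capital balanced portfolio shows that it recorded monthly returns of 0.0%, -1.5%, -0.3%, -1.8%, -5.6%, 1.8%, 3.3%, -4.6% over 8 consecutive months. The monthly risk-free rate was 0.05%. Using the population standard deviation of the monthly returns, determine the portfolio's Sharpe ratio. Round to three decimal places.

-0.406

μ = (0 − 1.5 − 0.3 − 1.8 − 5.6 + 1.8 + 3.3 − 4.6) / 8 = -1.0875%
Population std dev = √[62.7688 / 8] = 2.8011%
Sharpe = (μ − rf) / σ = (-1.0875 − 0.05) / 2.8011 = -1.1375 / 2.8011 = -0.4061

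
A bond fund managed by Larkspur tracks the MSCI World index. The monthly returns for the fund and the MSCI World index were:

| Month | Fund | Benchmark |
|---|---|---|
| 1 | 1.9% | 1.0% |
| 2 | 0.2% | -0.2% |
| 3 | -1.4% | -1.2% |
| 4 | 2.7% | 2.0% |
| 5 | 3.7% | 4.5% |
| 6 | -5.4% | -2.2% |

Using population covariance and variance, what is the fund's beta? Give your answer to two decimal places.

1.25

r̄p = 0.2833%,  r̄m = 0.6500%
Cov = Σ(rp − r̄p)(rm − r̄m) / 6 = 6.0608
Var(rm) = Σ(rm − r̄m)² / 6 = 4.8392
β = Cov / Var = 6.0608 / 4.8392 = 1.2524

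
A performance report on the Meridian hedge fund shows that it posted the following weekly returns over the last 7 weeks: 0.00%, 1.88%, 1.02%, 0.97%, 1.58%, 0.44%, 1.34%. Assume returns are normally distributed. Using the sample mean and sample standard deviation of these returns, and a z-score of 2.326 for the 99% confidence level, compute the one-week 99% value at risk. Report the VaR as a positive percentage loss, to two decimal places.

0.48

r̄ = (0 + 1.88 + 1.02 + 0.97 + 1.58 + 0.44 + 1.34) / 7 = 1.0329%
Sample σ = √[Σ(r − r̄)² / 6] = √[2.5337 / 6] = √0.4223 = 0.6498%
VaR = −(r̄ − z·σ) = −(1.0329 − 2.326 × 0.6498) = −(-0.4785) = 0.4785%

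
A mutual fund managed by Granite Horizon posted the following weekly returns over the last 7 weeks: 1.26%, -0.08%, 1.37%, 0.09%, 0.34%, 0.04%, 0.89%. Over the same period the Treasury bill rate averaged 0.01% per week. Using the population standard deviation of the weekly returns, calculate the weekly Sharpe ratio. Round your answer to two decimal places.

0.98

Mean return r̄ = 3.910 / 7 = 0.5586%
Population σ = √[Σ(r − r̄)² / 7] = √[2.2043 / 7] = √0.3149 = 0.5612%
Sharpe = (r̄ − rf) / σ = (0.5586 − 0.01) / 0.5612 = 0.5486 / 0.5612 = 0.9775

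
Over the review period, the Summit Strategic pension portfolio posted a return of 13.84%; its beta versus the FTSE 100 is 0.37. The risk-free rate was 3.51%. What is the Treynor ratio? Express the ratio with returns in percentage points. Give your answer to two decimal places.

27.92

Treynor = (Rp − Rf) / β = (13.84% − 3.51%) / 0.37 = 10.33 / 0.37 = 27.9189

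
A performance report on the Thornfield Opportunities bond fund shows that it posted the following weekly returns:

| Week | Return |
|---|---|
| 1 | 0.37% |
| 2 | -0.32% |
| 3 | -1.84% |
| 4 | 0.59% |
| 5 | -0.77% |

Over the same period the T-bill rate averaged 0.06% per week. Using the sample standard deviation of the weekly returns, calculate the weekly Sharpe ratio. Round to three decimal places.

-0.466

μ = (0.37 − 0.32 − 1.84 + 0.59 − 0.77) / 5 = -0.3940%
Sample std dev = √[3.7897 / 4] = 0.9734%
Sharpe = (μ − rf) / σ = (-0.3940 − 0.06) / 0.9734 = -0.4540 / 0.9734 = -0.4664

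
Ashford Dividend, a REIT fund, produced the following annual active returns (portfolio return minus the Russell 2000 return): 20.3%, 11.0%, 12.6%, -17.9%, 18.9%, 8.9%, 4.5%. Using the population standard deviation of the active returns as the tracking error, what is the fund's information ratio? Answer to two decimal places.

0.70

r̄ = (20.3 + 11 + 12.6 − 17.9 + 18.9 + 8.9 + 4.5) / 7 = 58.30 / 7 = 8.3286%
Σ(r − r̄)² = (20.3 − 8.3286)² + (11 − 8.3286)² + (12.6 − 8.3286)² + … = 983.3743
σ = √[983.3743 / 7] = 11.8525%
IR = r̄ / tracking error = 8.3286 / 11.8525 = 0.7027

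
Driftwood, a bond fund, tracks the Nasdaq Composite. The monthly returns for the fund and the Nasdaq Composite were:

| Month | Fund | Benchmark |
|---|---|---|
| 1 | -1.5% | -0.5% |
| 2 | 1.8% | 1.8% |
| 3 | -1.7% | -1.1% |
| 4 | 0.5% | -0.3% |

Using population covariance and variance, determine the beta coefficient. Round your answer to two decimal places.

r̄p = -0.2250%,  r̄m = -0.0250%
Cov = Σ(rp − r̄p)(rm − r̄m) / 4 = 1.4219
Var(rm) = Σ(rm − r̄m)² / 4 = 1.1969
β = Cov / Var = 1.4219 / 1.1969 = 1.1880

1.19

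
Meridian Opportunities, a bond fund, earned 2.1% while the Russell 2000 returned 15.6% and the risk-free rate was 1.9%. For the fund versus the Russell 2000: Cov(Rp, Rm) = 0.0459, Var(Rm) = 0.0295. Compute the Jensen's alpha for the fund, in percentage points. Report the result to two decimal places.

β = Cov / Var = 0.0459 / 0.0295 = 1.5559
E[R] = Rf + β(Rm − Rf) = 1.9% + 1.5559 × (15.6% − 1.9%) = 23.2158%
α = Rp − E[R] = 2.1% − 23.2158% = -21.1158

-21.12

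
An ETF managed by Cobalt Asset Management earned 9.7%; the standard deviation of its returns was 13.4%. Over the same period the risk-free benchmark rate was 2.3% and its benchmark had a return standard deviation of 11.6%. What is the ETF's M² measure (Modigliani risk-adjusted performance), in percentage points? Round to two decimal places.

8.71

Sharpe = (Rp − Rf) / σp = (9.7% − 2.3%) / 13.4% = 0.5522
M² = Rf + Sharpe × σm = 2.3% + 0.5522 × 11.6% = 8.7055%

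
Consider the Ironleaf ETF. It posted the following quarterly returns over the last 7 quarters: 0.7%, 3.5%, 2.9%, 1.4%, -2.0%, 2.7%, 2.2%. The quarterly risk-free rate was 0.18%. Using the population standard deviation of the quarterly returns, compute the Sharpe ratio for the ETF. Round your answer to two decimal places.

0.84

μ = (0.7 + 3.5 + 2.9 + 1.4 − 2 + 2.7 + 2.2) / 7 = 1.6286%
Population σ = √[Σ(r − μ)² / 7] = √[20.6743 / 7] = √2.9535 = 1.7186%
Sharpe = (μ − rf) / σ = (1.6286 − 0.18) / 1.7186 = 1.4486 / 1.7186 = 0.8429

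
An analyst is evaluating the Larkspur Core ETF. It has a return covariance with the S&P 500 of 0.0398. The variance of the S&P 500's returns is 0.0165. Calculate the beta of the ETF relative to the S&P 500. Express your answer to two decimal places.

β = Cov(Rp, Rm) / Var(Rm) = 0.0398 / 0.0165 = 2.4121

2.41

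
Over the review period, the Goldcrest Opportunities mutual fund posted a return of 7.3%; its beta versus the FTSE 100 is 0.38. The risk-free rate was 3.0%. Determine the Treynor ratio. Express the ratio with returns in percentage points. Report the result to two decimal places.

11.32

Treynor = (Rp − Rf) / β = (7.3% − 3.0%) / 0.38 = 4.30 / 0.38 = 11.3158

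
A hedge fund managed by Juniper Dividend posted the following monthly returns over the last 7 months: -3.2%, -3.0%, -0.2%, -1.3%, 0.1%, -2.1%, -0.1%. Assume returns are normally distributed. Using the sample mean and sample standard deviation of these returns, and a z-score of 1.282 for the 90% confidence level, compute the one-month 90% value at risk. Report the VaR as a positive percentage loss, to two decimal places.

3.19

Mean return r̄ = -9.80 / 7 = -1.4000%
Sample std dev = √[11.6800 / 6] = 1.3952%
VaR = −(r̄ − z·σ) = −(-1.4000 − 1.282 × 1.3952) = −(-3.1886) = 3.1886%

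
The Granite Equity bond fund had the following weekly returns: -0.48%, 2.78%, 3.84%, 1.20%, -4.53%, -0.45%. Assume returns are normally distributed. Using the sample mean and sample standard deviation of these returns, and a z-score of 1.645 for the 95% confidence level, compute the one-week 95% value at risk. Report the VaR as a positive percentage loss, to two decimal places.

Mean return r̄ = 2.360 / 6 = 0.3933%
Σ(r − r̄)² = 43.9395; sample σ = √(43.9395/5) = 2.9644%
VaR = −(r̄ − z·σ) = −(0.3933 − 1.645 × 2.9644) = −(-4.4831) = 4.4831%

4.48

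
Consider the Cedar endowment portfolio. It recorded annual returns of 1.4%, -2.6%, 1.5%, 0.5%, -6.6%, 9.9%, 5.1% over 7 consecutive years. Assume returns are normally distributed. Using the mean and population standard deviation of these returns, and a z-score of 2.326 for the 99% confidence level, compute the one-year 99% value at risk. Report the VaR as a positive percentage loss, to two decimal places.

Mean return r̄ = 9.20 / 7 = 1.3143%
Population std dev = √[166.7086 / 7] = 4.8801%
VaR = −(r̄ − z·σ) = −(1.3143 − 2.326 × 4.8801) = −(-10.0368) = 10.0368%

10.04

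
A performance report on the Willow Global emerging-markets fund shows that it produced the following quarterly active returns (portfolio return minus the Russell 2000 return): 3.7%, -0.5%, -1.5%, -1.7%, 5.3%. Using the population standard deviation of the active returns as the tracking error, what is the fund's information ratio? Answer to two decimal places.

0.37

μ = (3.7 − 0.5 − 1.5 − 1.7 + 5.3) / 5 = 1.0600%
Population std dev = √[41.5520 / 5] = 2.8828%
IR = μ / tracking error = 1.0600 / 2.8828 = 0.3677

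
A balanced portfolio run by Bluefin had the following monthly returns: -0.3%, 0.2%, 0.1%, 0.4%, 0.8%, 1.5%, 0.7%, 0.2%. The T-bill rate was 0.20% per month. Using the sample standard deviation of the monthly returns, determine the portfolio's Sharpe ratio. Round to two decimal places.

r̄ = (-0.3 + 0.2 + 0.1 + 0.4 + 0.8 + 1.5 + 0.7 + 0.2) / 8 = 3.60 / 8 = 0.4500%
Sample σ = √[Σ(r − r̄)² / 7] = √[2.1000 / 7] = √0.3000 = 0.5477%
Sharpe = (r̄ − rf) / σ = (0.4500 − 0.2) / 0.5477 = 0.2500 / 0.5477 = 0.4565

0.46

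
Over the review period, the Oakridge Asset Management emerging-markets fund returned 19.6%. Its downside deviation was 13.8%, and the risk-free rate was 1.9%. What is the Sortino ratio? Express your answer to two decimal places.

Sortino = (Rp − Rf) / σd = (19.6% − 1.9%) / 13.8% = 17.70% / 13.8% = 1.2826

1.28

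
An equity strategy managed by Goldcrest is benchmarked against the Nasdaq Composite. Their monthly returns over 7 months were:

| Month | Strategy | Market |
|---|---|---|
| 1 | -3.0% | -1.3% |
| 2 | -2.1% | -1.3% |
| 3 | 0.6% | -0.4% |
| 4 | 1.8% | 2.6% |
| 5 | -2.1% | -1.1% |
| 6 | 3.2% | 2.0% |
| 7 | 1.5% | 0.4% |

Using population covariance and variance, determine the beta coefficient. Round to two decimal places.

1.31

r̄p = -0.0143%,  r̄m = 0.1286%
Cov = Σ(rp − r̄p)(rm − r̄m) / 7 = 2.9133
Var(rm) = Σ(rm − r̄m)² / 7 = 2.2220
β = Cov / Var = 2.9133 / 2.2220 = 1.3111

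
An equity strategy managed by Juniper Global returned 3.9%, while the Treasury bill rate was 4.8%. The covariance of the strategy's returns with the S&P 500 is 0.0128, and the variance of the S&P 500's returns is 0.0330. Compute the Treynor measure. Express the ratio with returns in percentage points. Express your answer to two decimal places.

β = Cov / Var = 0.0128 / 0.0330 = 0.3879
Treynor = (Rp − Rf) / β = (3.9% − 4.8%) / 0.3879 = -0.90 / 0.3879 = -2.3202

-2.32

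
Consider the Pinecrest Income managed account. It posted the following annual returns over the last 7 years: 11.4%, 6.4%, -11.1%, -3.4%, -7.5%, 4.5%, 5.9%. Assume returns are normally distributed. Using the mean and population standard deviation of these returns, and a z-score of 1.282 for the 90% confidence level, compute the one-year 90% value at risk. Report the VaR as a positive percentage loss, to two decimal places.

r̄ = (11.4 + 6.4 − 11.1 − 3.4 − 7.5 + 4.5 + 5.9) / 7 = 0.8857%
Population σ = √[Σ(r − r̄)² / 7] = √[411.5086 / 7] = √58.7869 = 7.6673%
VaR = −(r̄ − z·σ) = −(0.8857 − 1.282 × 7.6673) = −(-8.9438) = 8.9438%

8.94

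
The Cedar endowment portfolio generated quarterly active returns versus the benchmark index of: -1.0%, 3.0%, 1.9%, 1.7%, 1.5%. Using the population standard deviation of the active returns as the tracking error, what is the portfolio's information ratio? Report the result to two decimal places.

1.08

μ = (-1 + 3 + 1.9 + 1.7 + 1.5) / 5 = 7.10 / 5 = 1.4200%
Σ(r − μ)² = 8.6680; population σ = √(8.6680/5) = 1.3167%
IR = μ / tracking error = 1.4200 / 1.3167 = 1.0785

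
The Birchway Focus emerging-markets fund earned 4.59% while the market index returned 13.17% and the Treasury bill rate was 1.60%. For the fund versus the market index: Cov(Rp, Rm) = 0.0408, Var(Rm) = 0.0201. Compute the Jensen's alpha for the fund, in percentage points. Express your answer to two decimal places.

-20.50

β = Cov / Var = 0.0408 / 0.0201 = 2.0299
E[R] = Rf + β(Rm − Rf) = 1.60% + 2.0299 × (13.17% − 1.60%) = 25.0859%
α = Rp − E[R] = 4.59% − 25.0859% = -20.4959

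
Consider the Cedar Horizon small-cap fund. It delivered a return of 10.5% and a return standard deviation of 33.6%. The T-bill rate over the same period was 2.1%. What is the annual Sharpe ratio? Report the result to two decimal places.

0.25

Sharpe = (Rp − Rf) / σp = (10.5% − 2.1%) / 33.6% = 8.40% / 33.6% = 0.2500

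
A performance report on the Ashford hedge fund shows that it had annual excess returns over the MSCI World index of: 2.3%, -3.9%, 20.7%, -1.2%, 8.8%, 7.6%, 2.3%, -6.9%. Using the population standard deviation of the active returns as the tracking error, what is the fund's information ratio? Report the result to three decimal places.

r̄ = (2.3 − 3.9 + 20.7 − 1.2 + 8.8 + 7.6 + 2.3 − 6.9) / 8 = 29.70 / 8 = 3.7125%
Population σ = √[Σ(r − r̄)² / 8] = √[528.2688 / 8] = √66.0336 = 8.1261%
IR = r̄ / tracking error = 3.7125 / 8.1261 = 0.4569

0.457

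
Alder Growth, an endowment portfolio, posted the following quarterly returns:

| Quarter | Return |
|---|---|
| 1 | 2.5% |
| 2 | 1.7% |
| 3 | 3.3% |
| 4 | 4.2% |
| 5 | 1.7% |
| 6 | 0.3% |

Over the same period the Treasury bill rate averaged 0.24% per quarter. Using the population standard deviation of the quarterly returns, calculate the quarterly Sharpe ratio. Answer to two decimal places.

r̄ = (2.5 + 1.7 + 3.3 + 4.2 + 1.7 + 0.3) / 6 = 13.70 / 6 = 2.2833%
Σ(r − r̄)² = (2.5 − 2.2833)² + (1.7 − 2.2833)² + … = 9.3683
population σ = √(9.3683 / 6) = √1.5614 = 1.2496%
Sharpe = (r̄ − rf) / σ = (2.2833 − 0.24) / 1.2496 = 2.0433 / 1.2496 = 1.6352

1.64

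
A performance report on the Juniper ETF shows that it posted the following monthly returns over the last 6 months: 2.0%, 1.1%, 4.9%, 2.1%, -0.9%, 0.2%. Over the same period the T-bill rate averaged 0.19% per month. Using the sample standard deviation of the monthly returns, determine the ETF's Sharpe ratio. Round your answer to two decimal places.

0.69

r̄ = (2 + 1.1 + 4.9 + 2.1 − 0.9 + 0.2) / 6 = 1.5667%
Sample std dev = √[19.7533 / 5] = 1.9876%
Sharpe = (r̄ − rf) / σ = (1.5667 − 0.19) / 1.9876 = 1.3767 / 1.9876 = 0.6926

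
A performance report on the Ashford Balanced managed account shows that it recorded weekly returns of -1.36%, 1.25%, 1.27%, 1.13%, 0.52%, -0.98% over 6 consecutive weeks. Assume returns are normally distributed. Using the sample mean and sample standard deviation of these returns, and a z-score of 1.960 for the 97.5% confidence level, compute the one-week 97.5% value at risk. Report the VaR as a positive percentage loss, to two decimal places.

r̄ = (-1.36 + 1.25 + 1.27 + 1.13 + 0.52 − 0.98) / 6 = 1.830 / 6 = 0.3050%
Sample std dev = √[6.9746 / 5] = 1.1811%
VaR = −(r̄ − z·σ) = −(0.3050 − 1.960 × 1.1811) = −(-2.0100) = 2.0100%

2.01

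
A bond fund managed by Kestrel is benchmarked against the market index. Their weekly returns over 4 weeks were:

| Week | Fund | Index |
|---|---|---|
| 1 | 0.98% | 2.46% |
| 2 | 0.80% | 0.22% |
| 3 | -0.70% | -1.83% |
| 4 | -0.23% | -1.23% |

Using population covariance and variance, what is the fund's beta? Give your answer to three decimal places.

0.387

r̄p = 0.2125%,  r̄m = -0.0950%
Cov = Σ(rp − r̄p)(rm − r̄m) / 4 = 1.0579
Var(rm) = Σ(rm − r̄m)² / 4 = 2.7314
β = Cov / Var = 1.0579 / 2.7314 = 0.3873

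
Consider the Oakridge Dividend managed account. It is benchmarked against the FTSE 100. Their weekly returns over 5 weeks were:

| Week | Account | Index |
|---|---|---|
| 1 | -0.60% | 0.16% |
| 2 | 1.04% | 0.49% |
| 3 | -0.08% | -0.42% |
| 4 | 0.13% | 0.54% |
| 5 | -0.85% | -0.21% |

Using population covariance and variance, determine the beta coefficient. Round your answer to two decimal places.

1.03

r̄p = -0.0720%,  r̄m = 0.1120%
Cov = Σ(rp − r̄p)(rm − r̄m) / 5 = 0.1472
Var(rm) = Σ(rm − r̄m)² / 5 = 0.1430
β = Cov / Var = 0.1472 / 0.1430 = 1.0294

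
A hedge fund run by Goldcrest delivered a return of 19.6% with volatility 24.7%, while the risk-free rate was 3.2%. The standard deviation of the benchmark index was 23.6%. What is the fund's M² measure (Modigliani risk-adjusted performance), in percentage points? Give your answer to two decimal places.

Sharpe = (Rp − Rf) / σp = (19.6% − 3.2%) / 24.7% = 0.6640
M² = Rf + Sharpe × σm = 3.2% + 0.6640 × 23.6% = 18.8704%

18.87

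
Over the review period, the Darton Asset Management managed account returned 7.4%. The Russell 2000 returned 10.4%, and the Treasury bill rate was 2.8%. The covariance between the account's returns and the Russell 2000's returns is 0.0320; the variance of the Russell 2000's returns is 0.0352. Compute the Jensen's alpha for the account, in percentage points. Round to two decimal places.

β = Cov / Var = 0.0320 / 0.0352 = 0.9091
E[R] = Rf + β(Rm − Rf) = 2.8% + 0.9091 × (10.4% − 2.8%) = 9.7092%
α = Rp − E[R] = 7.4% − 9.7092% = -2.3092

-2.31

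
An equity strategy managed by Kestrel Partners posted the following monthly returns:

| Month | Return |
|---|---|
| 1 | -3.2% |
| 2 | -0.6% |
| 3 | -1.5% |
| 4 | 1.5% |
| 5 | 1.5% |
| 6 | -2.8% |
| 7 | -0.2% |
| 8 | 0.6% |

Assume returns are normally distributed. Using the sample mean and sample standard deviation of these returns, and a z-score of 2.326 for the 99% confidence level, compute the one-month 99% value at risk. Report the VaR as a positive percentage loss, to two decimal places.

r̄ = (-3.2 − 0.6 − 1.5 + 1.5 + 1.5 − 2.8 − 0.2 + 0.6) / 8 = -0.5875%
Σ(r − r̄)² = (-3.2 − (-0.5875))² + (-0.6 − (-0.5875))² + … = 22.8288
sample σ = √(22.8288 / 7) = √3.2613 = 1.8059%
VaR = −(r̄ − z·σ) = −(-0.5875 − 2.326 × 1.8059) = −(-4.7880) = 4.7880%

4.79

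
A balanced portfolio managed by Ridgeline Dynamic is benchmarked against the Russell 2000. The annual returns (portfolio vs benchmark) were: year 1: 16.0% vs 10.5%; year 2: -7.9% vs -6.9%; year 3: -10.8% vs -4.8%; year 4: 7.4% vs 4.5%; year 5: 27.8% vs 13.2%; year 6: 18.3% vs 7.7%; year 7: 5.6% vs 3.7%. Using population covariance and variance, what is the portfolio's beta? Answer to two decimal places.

1.81

r̄p = 8.0571%,  r̄m = 3.9857%
Cov = Σ(rp − r̄p)(rm − r̄m) / 7 = 87.3494
Var(rm) = Σ(rm − r̄m)² / 7 = 48.1669
β = Cov / Var = 87.3494 / 48.1669 = 1.8135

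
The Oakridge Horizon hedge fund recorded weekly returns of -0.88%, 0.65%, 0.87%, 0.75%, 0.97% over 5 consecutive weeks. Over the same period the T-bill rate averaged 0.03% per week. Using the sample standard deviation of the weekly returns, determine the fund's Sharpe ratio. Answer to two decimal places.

0.58

Mean return r̄ = 2.360 / 5 = 0.4720%
Σ(r − r̄)² = (-0.88 − 0.4720)² + (0.65 − 0.4720)² + … = 2.3433
sample σ = √(2.3433 / 4) = √0.5858 = 0.7654%
Sharpe = (r̄ − rf) / σ = (0.4720 − 0.03) / 0.7654 = 0.4420 / 0.7654 = 0.5775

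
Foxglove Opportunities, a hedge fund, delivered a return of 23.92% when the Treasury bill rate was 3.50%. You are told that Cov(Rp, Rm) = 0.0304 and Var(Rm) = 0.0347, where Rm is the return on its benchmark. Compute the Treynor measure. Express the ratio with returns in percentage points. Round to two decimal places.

β = Cov / Var = 0.0304 / 0.0347 = 0.8761
Treynor = (Rp − Rf) / β = (23.92% − 3.50%) / 0.8761 = 20.42 / 0.8761 = 23.3078

23.31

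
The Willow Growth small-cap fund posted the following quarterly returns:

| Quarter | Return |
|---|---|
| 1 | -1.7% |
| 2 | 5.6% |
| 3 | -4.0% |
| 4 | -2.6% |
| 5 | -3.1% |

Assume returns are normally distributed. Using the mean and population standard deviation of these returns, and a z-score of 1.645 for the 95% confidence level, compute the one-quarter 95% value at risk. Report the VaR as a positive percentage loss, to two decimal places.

μ = (-1.7 + 5.6 − 4 − 2.6 − 3.1) / 5 = -5.80 / 5 = -1.1600%
Σ(r − μ)² = (-1.7 − (-1.1600))² + (5.6 − (-1.1600))² + … = 59.8920
population σ = √(59.8920 / 5) = √11.9784 = 3.4610%
VaR = −(μ − z·σ) = −(-1.1600 − 1.645 × 3.4610) = −(-6.8533) = 6.8533%

6.85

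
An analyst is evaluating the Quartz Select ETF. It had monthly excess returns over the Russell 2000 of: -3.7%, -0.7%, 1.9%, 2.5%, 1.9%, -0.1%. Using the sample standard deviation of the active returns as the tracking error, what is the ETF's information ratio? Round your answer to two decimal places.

0.13

Mean return μ = 1.80 / 6 = 0.3000%
Σ(r − μ)² = 27.1200; sample σ = √(27.1200/5) = 2.3289%
IR = μ / tracking error = 0.3000 / 2.3289 = 0.1288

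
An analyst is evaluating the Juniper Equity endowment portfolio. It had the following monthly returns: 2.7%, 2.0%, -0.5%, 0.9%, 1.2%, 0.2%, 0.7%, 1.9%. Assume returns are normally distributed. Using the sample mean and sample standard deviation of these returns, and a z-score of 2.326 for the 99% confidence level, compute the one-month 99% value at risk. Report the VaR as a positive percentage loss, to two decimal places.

Mean return r̄ = 9.10 / 8 = 1.1375%
Sample std dev = √[7.5788 / 7] = 1.0405%
VaR = −(r̄ − z·σ) = −(1.1375 − 2.326 × 1.0405) = −(-1.2827) = 1.2827%

1.28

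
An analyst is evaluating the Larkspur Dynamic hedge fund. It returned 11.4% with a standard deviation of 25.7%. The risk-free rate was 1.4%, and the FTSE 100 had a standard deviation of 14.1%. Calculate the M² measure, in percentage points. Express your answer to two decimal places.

6.89

Sharpe = (Rp − Rf) / σp = (11.4% − 1.4%) / 25.7% = 0.3891
M² = Rf + Sharpe × σm = 1.4% + 0.3891 × 14.1% = 6.8863%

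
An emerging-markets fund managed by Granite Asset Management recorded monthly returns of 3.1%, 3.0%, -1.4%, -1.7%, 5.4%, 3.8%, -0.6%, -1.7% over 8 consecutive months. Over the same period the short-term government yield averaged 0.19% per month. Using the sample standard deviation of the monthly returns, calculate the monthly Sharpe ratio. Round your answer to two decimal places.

0.36

r̄ = (3.1 + 3 − 1.4 − 1.7 + 5.4 + 3.8 − 0.6 − 1.7) / 8 = 9.90 / 8 = 1.2375%
Σ(r − r̄)² = (3.1 − 1.2375)² + (3 − 1.2375)² + … = 58.0588
σ = √[58.0588 / 7] = 2.8800%
Sharpe = (r̄ − rf) / σ = (1.2375 − 0.19) / 2.8800 = 1.0475 / 2.8800 = 0.3637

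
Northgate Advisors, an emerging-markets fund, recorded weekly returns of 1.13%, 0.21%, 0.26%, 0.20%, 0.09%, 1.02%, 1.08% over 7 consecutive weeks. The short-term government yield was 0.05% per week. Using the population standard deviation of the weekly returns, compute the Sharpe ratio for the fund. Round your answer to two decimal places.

1.18

r̄ = (1.13 + 0.21 + 0.26 + 0.2 + 0.09 + 1.02 + 1.08) / 7 = 3.990 / 7 = 0.5700%
Σ(r − r̄)² = (1.13 − 0.5700)² + (0.21 − 0.5700)² + (0.26 − 0.5700)² + … = 1.3692
population σ = √(1.3692 / 7) = √0.1956 = 0.4423%
Sharpe = (r̄ − rf) / σ = (0.5700 − 0.05) / 0.4423 = 0.5200 / 0.4423 = 1.1757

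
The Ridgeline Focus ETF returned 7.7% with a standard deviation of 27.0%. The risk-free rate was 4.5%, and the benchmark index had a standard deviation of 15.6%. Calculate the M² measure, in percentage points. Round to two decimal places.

Sharpe = (Rp − Rf) / σp = (7.7% − 4.5%) / 27.0% = 0.1185
M² = Rf + Sharpe × σm = 4.5% + 0.1185 × 15.6% = 6.3486%

6.35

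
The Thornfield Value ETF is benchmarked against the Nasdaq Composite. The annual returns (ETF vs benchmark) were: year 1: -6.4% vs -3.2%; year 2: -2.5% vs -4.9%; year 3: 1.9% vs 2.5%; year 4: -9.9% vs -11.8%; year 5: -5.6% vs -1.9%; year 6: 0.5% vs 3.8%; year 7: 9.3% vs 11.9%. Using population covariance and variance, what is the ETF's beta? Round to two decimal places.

r̄p = -1.8143%,  r̄m = -0.5143%
Cov = Σ(rp − r̄p)(rm − r̄m) / 7 = 38.7112
Var(rm) = Σ(rm − r̄m)² / 7 = 48.2212
β = Cov / Var = 38.7112 / 48.2212 = 0.8028

0.80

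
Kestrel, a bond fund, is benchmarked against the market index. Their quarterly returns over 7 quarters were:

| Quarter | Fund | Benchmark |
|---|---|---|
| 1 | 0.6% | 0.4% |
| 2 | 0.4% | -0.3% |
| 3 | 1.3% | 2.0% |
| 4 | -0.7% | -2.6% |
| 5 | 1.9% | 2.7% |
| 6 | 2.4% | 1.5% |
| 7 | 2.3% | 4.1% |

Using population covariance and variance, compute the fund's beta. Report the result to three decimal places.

r̄p = 1.1714%,  r̄m = 1.1143%
Cov = Σ(rp − r̄p)(rm − r̄m) / 7 = 1.9376
Var(rm) = Σ(rm − r̄m)² / 7 = 4.0955
β = Cov / Var = 1.9376 / 4.0955 = 0.4731

0.473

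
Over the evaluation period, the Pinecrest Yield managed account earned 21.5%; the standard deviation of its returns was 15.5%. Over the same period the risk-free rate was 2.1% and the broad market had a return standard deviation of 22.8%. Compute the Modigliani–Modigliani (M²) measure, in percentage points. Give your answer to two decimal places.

30.64

Sharpe = (Rp − Rf) / σp = (21.5% − 2.1%) / 15.5% = 1.2516
M² = Rf + Sharpe × σm = 2.1% + 1.2516 × 22.8% = 30.6365%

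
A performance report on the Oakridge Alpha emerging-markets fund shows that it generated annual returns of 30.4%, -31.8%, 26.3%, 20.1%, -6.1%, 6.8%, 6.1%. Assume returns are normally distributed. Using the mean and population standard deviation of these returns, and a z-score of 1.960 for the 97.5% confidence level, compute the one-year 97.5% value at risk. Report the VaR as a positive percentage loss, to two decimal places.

r̄ = (30.4 − 31.8 + 26.3 + 20.1 − 6.1 + 6.8 + 6.1) / 7 = 7.4000%
Σ(r − r̄)² = 2768.4400; population σ = √(2768.4400/7) = 19.8870%
VaR = −(r̄ − z·σ) = −(7.4000 − 1.960 × 19.8870) = −(-31.5785) = 31.5785%

31.58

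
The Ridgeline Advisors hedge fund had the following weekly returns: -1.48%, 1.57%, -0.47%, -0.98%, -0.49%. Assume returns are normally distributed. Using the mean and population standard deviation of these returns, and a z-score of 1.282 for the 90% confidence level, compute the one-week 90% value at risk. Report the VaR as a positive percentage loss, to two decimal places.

Mean return r̄ = -1.850 / 5 = -0.3700%
Population std dev = √[5.3922 / 5] = 1.0385%
VaR = −(r̄ − z·σ) = −(-0.3700 − 1.282 × 1.0385) = −(-1.7014) = 1.7014%

1.70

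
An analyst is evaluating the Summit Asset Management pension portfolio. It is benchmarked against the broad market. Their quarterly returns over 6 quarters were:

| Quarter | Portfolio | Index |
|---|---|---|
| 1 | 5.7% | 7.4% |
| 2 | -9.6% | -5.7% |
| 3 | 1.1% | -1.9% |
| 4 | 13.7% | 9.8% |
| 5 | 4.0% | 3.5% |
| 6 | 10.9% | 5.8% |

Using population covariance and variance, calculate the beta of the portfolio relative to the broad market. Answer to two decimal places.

r̄p = 4.3000%,  r̄m = 3.1500%
Cov = Σ(rp − r̄p)(rm − r̄m) / 6 = 37.5033
Var(rm) = Σ(rm − r̄m)² / 6 = 28.8758
β = Cov / Var = 37.5033 / 28.8758 = 1.2988

1.30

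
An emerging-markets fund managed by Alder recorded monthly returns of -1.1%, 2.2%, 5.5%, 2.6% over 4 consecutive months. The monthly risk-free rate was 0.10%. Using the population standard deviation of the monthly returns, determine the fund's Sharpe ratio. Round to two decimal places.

r̄ = (-1.1 + 2.2 + 5.5 + 2.6) / 4 = 9.20 / 4 = 2.3000%
Σ(r − r̄)² = (-1.1 − 2.3000)² + (2.2 − 2.3000)² + … = 21.9000
σ = √[21.9000 / 4] = 2.3399%
Sharpe = (r̄ − rf) / σ = (2.3000 − 0.1) / 2.3399 = 2.2000 / 2.3399 = 0.9402

0.94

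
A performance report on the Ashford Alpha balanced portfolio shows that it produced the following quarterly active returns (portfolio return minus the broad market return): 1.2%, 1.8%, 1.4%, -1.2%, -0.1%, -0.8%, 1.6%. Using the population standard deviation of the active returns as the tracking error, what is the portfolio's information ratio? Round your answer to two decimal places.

Mean return μ = 3.90 / 7 = 0.5571%
Population σ = √[Σ(r − μ)² / 7] = √[9.1171 / 7] = √1.3024 = 1.1412%
IR = μ / tracking error = 0.5571 / 1.1412 = 0.4882

0.49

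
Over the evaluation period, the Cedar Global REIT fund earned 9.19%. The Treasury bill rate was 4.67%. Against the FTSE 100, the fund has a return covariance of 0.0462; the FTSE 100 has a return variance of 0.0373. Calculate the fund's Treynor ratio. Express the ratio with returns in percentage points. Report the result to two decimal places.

β = Cov / Var = 0.0462 / 0.0373 = 1.2386
Treynor = (Rp − Rf) / β = (9.19% − 4.67%) / 1.2386 = 4.52 / 1.2386 = 3.6493

3.65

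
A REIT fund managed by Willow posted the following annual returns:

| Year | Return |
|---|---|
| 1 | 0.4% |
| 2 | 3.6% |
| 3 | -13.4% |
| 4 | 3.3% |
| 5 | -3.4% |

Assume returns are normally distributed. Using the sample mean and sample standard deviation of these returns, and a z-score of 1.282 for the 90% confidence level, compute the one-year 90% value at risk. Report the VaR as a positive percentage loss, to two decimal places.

10.90

Mean return r̄ = -9.50 / 5 = -1.9000%
Sample σ = √[Σ(r − r̄)² / 4] = √[197.0800 / 4] = √49.2700 = 7.0193%
VaR = −(r̄ − z·σ) = −(-1.9000 − 1.282 × 7.0193) = −(-10.8987) = 10.8987%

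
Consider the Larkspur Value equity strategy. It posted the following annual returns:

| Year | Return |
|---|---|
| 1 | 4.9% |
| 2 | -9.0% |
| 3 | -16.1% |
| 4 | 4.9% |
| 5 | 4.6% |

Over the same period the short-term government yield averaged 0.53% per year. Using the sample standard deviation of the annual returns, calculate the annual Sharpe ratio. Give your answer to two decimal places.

r̄ = (4.9 − 9 − 16.1 + 4.9 + 4.6) / 5 = -2.1400%
Σ(r − r̄)² = 386.4920; sample σ = √(386.4920/4) = 9.8297%
Sharpe = (r̄ − rf) / σ = (-2.1400 − 0.53) / 9.8297 = -2.6700 / 9.8297 = -0.2716

-0.27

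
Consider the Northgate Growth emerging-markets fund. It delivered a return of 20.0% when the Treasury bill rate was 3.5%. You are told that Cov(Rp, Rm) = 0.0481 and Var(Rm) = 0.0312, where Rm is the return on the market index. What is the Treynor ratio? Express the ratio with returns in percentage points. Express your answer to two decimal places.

10.70

β = Cov / Var = 0.0481 / 0.0312 = 1.5417
Treynor = (Rp − Rf) / β = (20.0% − 3.5%) / 1.5417 = 16.50 / 1.5417 = 10.7025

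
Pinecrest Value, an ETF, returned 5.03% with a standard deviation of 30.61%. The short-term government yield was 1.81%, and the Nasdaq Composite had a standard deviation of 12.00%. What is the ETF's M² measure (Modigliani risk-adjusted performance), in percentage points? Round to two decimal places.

Sharpe = (Rp − Rf) / σp = (5.03% − 1.81%) / 30.61% = 0.1052
M² = Rf + Sharpe × σm = 1.81% + 0.1052 × 12.00% = 3.0724%

3.07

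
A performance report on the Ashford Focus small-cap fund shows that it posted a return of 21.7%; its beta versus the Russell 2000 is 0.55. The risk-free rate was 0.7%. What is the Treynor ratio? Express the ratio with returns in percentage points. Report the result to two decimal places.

Treynor = (Rp − Rf) / β = (21.7% − 0.7%) / 0.55 = 21.00 / 0.55 = 38.1818

38.18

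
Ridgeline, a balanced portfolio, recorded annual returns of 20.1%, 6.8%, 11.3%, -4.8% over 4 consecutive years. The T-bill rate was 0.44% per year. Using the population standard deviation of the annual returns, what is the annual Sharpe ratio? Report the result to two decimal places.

Mean return r̄ = 33.40 / 4 = 8.3500%
Population std dev = √[322.0900 / 4] = 8.9734%
Sharpe = (r̄ − rf) / σ = (8.3500 − 0.44) / 8.9734 = 7.9100 / 8.9734 = 0.8815

0.88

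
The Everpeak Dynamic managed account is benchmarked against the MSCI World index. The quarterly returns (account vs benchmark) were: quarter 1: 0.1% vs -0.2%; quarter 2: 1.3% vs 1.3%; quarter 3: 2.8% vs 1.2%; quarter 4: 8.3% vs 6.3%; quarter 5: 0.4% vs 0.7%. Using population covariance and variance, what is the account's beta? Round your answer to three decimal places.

1.290

r̄p = 2.5800%,  r̄m = 1.8600%
Cov = Σ(rp − r̄p)(rm − r̄m) / 5 = 6.7212
Var(rm) = Σ(rm − r̄m)² / 5 = 5.2104
β = Cov / Var = 6.7212 / 5.2104 = 1.2900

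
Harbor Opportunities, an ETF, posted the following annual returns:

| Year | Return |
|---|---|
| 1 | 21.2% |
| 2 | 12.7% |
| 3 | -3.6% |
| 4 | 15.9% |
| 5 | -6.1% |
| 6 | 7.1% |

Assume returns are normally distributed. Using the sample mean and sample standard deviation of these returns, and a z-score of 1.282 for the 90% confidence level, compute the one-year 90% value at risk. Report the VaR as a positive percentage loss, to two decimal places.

6.09

r̄ = (21.2 + 12.7 − 3.6 + 15.9 − 6.1 + 7.1) / 6 = 47.20 / 6 = 7.8667%
Sample σ = √[Σ(r − r̄)² / 5] = √[592.8133 / 5] = √118.5627 = 10.8887%
VaR = −(r̄ − z·σ) = −(7.8667 − 1.282 × 10.8887) = −(-6.0926) = 6.0926%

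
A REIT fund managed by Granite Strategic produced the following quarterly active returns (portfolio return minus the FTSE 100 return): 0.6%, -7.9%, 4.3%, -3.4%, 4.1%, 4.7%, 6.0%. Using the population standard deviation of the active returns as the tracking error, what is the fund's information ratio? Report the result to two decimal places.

0.25

r̄ = (0.6 − 7.9 + 4.3 − 3.4 + 4.1 + 4.7 + 6) / 7 = 1.2000%
Population std dev = √[157.6400 / 7] = 4.7455%
IR = r̄ / tracking error = 1.2000 / 4.7455 = 0.2529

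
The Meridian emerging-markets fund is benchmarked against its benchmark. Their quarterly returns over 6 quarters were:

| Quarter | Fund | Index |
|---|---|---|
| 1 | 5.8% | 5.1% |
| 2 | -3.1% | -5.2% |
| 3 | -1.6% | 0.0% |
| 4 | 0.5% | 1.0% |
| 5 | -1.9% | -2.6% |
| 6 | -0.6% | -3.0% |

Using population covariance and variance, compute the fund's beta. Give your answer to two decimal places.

0.79

r̄p = -0.1500%,  r̄m = -0.7833%
Cov = Σ(rp − r̄p)(rm − r̄m) / 6 = 8.7058
Var(rm) = Σ(rm − r̄m)² / 6 = 11.0214
β = Cov / Var = 8.7058 / 11.0214 = 0.7899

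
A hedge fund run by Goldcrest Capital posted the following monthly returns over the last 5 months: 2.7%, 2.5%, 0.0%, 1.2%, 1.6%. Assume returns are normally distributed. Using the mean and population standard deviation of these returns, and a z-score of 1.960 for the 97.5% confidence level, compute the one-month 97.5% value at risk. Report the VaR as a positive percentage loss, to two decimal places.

Mean return r̄ = 8.00 / 5 = 1.6000%
Population σ = √[Σ(r − r̄)² / 5] = √[4.7400 / 5] = √0.9480 = 0.9737%
VaR = −(r̄ − z·σ) = −(1.6000 − 1.960 × 0.9737) = −(-0.3085) = 0.3085%

0.31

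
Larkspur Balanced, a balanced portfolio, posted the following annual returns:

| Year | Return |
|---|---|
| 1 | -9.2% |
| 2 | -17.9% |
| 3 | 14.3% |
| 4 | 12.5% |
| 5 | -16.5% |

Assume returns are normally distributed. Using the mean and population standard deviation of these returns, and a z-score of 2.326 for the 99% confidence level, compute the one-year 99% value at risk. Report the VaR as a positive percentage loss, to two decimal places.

35.95

Mean return r̄ = -16.80 / 5 = -3.3600%
Σ(r − r̄)² = (-9.2 − (-3.3600))² + (-17.9 − (-3.3600))² + … = 981.5920
population σ = √(981.5920 / 5) = √196.3184 = 14.0114%
VaR = −(r̄ − z·σ) = −(-3.3600 − 2.326 × 14.0114) = −(-35.9505) = 35.9505%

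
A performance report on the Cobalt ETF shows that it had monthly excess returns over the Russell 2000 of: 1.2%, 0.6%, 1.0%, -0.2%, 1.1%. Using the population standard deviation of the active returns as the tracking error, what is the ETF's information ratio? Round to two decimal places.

r̄ = (1.2 + 0.6 + 1 − 0.2 + 1.1) / 5 = 3.70 / 5 = 0.7400%
Population std dev = √[1.3120 / 5] = 0.5122%
IR = r̄ / tracking error = 0.7400 / 0.5122 = 1.4447

1.44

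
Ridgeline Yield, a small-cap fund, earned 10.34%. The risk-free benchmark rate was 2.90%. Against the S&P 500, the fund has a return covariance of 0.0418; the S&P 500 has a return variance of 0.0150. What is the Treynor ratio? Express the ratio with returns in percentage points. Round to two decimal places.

2.67

β = Cov / Var = 0.0418 / 0.0150 = 2.7867
Treynor = (Rp − Rf) / β = (10.34% − 2.90%) / 2.7867 = 7.44 / 2.7867 = 2.6698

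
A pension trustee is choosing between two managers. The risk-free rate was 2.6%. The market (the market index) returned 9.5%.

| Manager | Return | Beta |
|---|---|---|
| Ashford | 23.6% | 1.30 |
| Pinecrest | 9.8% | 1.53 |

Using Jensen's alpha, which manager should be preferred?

Ashford: α = 23.6% − [2.6% + 1.30 × (9.5% − 2.6%)] = 12.030
Pinecrest: α = 9.8% − [2.6% + 1.53 × (9.5% − 2.6%)] = -3.357
Highest: Ashford (12.030).

Ashford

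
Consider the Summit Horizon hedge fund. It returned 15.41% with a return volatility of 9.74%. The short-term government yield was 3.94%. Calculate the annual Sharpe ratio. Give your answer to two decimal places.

1.18

Sharpe = (Rp − Rf) / σp = (15.41% − 3.94%) / 9.74% = 11.47% / 9.74% = 1.1776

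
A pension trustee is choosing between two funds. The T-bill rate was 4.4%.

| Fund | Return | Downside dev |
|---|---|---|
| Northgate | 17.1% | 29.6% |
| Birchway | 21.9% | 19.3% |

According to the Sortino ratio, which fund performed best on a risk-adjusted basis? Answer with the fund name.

Birchway

Northgate: Sortino ratio = (17.1% − 4.4%) / 29.6% = 0.429
Birchway: Sortino ratio = (21.9% − 4.4%) / 19.3% = 0.907
Highest: Birchway (0.907).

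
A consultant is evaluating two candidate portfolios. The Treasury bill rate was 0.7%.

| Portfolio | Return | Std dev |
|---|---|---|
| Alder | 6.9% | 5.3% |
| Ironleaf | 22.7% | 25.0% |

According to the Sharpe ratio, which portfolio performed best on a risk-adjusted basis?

Alder

Alder: Sharpe ratio = (6.9% − 0.7%) / 5.3% = 1.170
Ironleaf: Sharpe ratio = (22.7% − 0.7%) / 25.0% = 0.880
Highest: Alder (1.170).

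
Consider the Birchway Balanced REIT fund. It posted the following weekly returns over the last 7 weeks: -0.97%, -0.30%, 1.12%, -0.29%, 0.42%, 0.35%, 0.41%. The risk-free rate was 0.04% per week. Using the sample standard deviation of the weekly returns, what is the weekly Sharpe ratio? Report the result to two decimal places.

r̄ = (-0.97 − 0.3 + 1.12 − 0.29 + 0.42 + 0.35 + 0.41) / 7 = 0.1057%
Sample std dev = √[2.7582 / 6] = 0.6780%
Sharpe = (r̄ − rf) / σ = (0.1057 − 0.04) / 0.6780 = 0.0657 / 0.6780 = 0.0969

0.10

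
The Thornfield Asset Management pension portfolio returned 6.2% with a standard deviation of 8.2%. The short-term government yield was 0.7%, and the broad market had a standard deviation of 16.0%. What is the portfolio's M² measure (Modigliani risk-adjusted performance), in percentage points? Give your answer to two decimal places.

Sharpe = (Rp − Rf) / σp = (6.2% − 0.7%) / 8.2% = 0.6707
M² = Rf + Sharpe × σm = 0.7% + 0.6707 × 16.0% = 11.4312%

11.43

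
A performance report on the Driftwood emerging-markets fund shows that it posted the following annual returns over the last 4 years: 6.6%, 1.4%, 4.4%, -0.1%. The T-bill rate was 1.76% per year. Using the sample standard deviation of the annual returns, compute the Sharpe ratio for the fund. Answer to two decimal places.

r̄ = (6.6 + 1.4 + 4.4 − 0.1) / 4 = 3.0750%
Σ(r − r̄)² = (6.6 − 3.0750)² + (1.4 − 3.0750)² + … = 27.0675
sample σ = √(27.0675 / 3) = √9.0225 = 3.0037%
Sharpe = (r̄ − rf) / σ = (3.0750 − 1.76) / 3.0037 = 1.3150 / 3.0037 = 0.4378

0.44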